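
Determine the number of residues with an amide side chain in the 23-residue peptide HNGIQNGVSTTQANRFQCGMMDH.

6

The amide-side-chain residues are Asn (N) and Gln (Q).
Matching residues: N2, Q5, N6, Q12, N14, Q17.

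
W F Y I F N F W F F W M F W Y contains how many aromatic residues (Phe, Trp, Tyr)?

12

Matching residues: W1, F2, Y3, F5, F7, W8, F9, F10, W11, F13, W14, Y15.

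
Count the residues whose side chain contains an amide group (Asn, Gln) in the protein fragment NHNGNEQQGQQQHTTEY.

Matching residues: N1, N3, N5, Q7, Q8, Q10, Q11, Q12.

8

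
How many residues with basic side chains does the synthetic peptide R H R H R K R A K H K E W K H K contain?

13

Lysine (K), arginine (R), and histidine (H) have basic, nitrogen-containing side chains.
Matching residues: R1, H2, R3, H4, R5, K6, R7, K9, H10, K11, K14, H15, K16.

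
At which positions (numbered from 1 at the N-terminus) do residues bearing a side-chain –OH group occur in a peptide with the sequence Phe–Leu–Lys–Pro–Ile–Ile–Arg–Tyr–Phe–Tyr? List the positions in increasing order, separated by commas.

S, T, and Y are the three residues with a side-chain hydroxyl.
Matching residues: Tyr8, Tyr10.

8, 10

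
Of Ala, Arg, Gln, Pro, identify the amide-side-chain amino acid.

Only N (asparagine) and Q (glutamine) carry a side-chain carboxamide.
Of the listed options, only Gln belongs to this group.

Gln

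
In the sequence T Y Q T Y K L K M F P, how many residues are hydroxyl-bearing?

4

S, T, and Y are the three residues with a side-chain hydroxyl.
Matching residues: T1, Y2, T4, Y5.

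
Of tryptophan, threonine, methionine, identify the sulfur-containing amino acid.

Only Cys (C) and Met (M) have a sulfur atom in the side chain.
Of the listed options, only methionine belongs to this group.

methionine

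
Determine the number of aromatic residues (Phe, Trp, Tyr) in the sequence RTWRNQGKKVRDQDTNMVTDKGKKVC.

1

Matching residues: W3.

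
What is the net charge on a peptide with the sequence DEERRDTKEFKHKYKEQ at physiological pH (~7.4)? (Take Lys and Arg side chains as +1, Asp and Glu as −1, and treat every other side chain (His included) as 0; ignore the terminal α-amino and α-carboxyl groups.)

Positive (K, R): R4, R5, K8, K11, K13, K15 → +6.
Negative (D, E): D1, E2, E3, D6, E9, E16 → −6.
Net charge = (+6) + (−6) = 0.

0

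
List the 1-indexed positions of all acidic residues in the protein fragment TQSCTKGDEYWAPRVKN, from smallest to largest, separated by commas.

8, 9

Only D (aspartate) and E (glutamate) carry a side-chain carboxylic acid.
Matching residues: D8, E9.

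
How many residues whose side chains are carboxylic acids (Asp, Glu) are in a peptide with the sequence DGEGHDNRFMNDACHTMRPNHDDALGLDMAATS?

7

Matching residues: D1, E3, D6, D12, D22, D23, D28.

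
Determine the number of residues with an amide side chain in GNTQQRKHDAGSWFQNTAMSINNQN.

9

Only N (asparagine) and Q (glutamine) carry a side-chain carboxamide.
Matching residues: N2, Q4, Q5, Q15, N16, N22, N23, Q24, N25.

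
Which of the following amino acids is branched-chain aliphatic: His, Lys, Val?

Valine (V), leucine (L), and isoleucine (I) are the branched-chain amino acids.
Of the listed options, only Val belongs to this group.

Val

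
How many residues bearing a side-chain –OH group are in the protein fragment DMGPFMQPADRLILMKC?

S, T, and Y are the three residues with a side-chain hydroxyl.
None of the 17 residues belong to this group.

0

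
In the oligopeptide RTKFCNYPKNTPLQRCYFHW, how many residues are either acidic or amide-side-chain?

Acidic: D, E. Amide-side-chain: N, Q.
Acidic residues here: none (0).
Amide-side-chain residues here: N6, N10, Q14 (3).
The two groups share no amino acid, so total = 0 + 3 = 3.

3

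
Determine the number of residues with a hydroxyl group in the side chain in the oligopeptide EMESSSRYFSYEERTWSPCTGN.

S, T, and Y are the three residues with a side-chain hydroxyl.
Matching residues: S4, S5, S6, Y8, S10, Y11, T15, S17, T20.

9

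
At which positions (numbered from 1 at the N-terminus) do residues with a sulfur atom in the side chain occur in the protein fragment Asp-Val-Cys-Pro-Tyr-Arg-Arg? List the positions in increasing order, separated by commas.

3

Only Cys (C) and Met (M) have a sulfur atom in the side chain.
Matching residues: Cys3.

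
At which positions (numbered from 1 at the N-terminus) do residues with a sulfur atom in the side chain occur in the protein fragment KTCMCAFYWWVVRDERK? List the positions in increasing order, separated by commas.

Only Cys (C) and Met (M) have a sulfur atom in the side chain.
Matching residues: C3, M4, C5.

3, 4, 5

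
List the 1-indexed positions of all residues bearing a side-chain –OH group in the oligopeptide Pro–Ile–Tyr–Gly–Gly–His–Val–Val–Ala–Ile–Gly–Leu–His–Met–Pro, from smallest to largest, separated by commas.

3

S, T, and Y are the three residues with a side-chain hydroxyl.
Matching residues: Tyr3.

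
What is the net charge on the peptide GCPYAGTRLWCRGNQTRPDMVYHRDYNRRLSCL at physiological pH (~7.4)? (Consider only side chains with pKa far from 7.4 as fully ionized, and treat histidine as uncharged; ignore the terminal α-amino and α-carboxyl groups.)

At pH ~7.4 the Lys and Arg side chains are protonated (+1), the Asp and Glu side chains are deprotonated (−1), and with His taken as neutral all other side chains carry no charge.
Positive (K, R): R8, R12, R17, R24, R28, R29 → +6.
Negative (D, E): D19, D25 → −2.
Net charge = (+6) + (−2) = +4.

+4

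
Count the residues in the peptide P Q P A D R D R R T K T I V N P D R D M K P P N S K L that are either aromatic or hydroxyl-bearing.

3

Aromatic: F, W, Y. Hydroxyl-bearing: S, T, Y.
Aromatic residues here: none (0).
Hydroxyl-bearing residues here: T10, T12, S25 (3).
(Y belongs to both groups, but none appear in this sequence.) Total = 0 + 3 = 3.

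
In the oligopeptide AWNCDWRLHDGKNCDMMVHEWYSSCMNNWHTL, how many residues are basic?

5

K, R, and H are the three residues with basic side chains (ε-amine, guanidinium, and imidazole respectively).
Matching residues: R7, H9, K12, H19, H30.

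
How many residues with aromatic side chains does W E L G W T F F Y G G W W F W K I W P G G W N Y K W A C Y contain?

Phenylalanine (F), tryptophan (W), and tyrosine (Y) have aromatic ring side chains.
Matching residues: W1, W5, F7, F8, Y9, W12, W13, F14, W15, W18, W22, Y24, W26, Y29.

14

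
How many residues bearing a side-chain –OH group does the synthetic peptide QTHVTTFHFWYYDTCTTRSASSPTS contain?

The –OH-bearing residues are Ser, Thr (aliphatic alcohols), and Tyr (phenol).
Matching residues: T2, T5, T6, Y11, Y12, T14, T16, T17, S19, S21, S22, T24, S25.

13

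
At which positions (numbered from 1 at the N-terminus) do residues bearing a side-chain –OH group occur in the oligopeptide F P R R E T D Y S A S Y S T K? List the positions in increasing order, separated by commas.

6, 8, 9, 11, 12, 13, 14

The –OH-bearing residues are Ser, Thr (aliphatic alcohols), and Tyr (phenol).
Matching residues: T6, Y8, S9, S11, Y12, S13, T14.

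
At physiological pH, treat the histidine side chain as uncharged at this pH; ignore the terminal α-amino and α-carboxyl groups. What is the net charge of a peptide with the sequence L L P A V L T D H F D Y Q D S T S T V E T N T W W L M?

The side chains ionized at physiological pH are Lys/Arg (+1) and Asp/Glu (−1); with His treated as neutral, nothing else contributes.
Positive (K, R): none → +0.
Negative (D, E): D8, D11, D14, E20 → −4.
Net charge = (+0) + (−4) = −4.

-4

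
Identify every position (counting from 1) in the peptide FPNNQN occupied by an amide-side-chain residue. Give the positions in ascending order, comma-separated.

3, 4, 5, 6

Only N (asparagine) and Q (glutamine) carry a side-chain carboxamide.
Matching residues: N3, N4, Q5, N6.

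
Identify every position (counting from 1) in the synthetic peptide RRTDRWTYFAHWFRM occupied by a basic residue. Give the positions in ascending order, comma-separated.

K, R, and H are the three residues with basic side chains (ε-amine, guanidinium, and imidazole respectively).
Matching residues: R1, R2, R5, H11, R14.

1, 2, 5, 11, 14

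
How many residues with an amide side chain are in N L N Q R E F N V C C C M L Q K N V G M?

The amide-side-chain residues are Asn (N) and Gln (Q).
Matching residues: N1, N3, Q4, N8, Q15, N17.

6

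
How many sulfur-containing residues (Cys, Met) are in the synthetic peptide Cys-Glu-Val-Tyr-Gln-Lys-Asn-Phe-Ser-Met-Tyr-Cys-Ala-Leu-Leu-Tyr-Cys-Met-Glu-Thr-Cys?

Matching residues: Cys1, Met10, Cys12, Cys17, Met18, Cys21.

6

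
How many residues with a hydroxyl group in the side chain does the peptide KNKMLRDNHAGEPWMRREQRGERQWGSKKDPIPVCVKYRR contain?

Serine (S), threonine (T), and tyrosine (Y) each carry a hydroxyl group on the side chain.
Matching residues: S27, Y38.

2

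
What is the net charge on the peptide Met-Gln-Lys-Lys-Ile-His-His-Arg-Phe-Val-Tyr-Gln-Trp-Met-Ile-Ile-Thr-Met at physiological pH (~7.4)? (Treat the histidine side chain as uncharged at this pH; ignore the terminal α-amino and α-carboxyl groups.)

+3

The side chains ionized at physiological pH are Lys/Arg (+1) and Asp/Glu (−1); with His treated as neutral, nothing else contributes.
Positive (K, R): Lys3, Lys4, Arg8 → +3.
Negative (D, E): none → −0.
Net charge = (+3) + (−0) = +3.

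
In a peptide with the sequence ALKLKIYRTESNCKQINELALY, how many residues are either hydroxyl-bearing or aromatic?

4

Hydroxyl-bearing: S, T, Y. Aromatic: F, W, Y.
Hydroxyl-bearing residues here: Y7, T9, S11, Y22 (4).
Aromatic residues here: Y7, Y22 (2).
Y is in both groups, so the 2 Y residues must not be double-counted.
Total = 4 + 2 − 2 = 4.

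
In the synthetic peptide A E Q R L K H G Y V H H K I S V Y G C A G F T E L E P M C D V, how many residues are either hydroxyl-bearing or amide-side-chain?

Hydroxyl-bearing: S, T, Y. Amide-side-chain: N, Q.
Hydroxyl-bearing residues here: Y9, S15, Y17, T23 (4).
Amide-side-chain residues here: Q3 (1).
The two groups share no amino acid, so total = 4 + 1 = 5.

5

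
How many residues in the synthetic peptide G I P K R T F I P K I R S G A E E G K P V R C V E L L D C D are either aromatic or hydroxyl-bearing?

Aromatic: F, W, Y. Hydroxyl-bearing: S, T, Y.
Aromatic residues here: F7 (1).
Hydroxyl-bearing residues here: T6, S13 (2).
(Y belongs to both groups, but none appear in this sequence.) Total = 1 + 2 = 3.

3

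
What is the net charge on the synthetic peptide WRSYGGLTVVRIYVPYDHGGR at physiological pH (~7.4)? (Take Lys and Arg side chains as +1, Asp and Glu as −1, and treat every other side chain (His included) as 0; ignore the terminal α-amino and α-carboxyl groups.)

+2

Positive (K, R): R2, R11, R21 → +3.
Negative (D, E): D17 → −1.
Net charge = (+3) + (−1) = +2.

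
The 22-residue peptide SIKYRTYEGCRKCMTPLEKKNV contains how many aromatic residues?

2

F, W, and Y each carry an aromatic ring on the side chain.
Matching residues: Y4, Y7.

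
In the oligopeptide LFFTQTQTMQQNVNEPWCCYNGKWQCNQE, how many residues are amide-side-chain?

10

Asparagine (N) and glutamine (Q) have uncharged amide side chains.
Matching residues: Q5, Q7, Q10, Q11, N12, N14, N21, Q25, N27, Q28.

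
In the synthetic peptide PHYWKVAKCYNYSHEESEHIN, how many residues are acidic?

3

The acidic residues are Asp (D) and Glu (E), whose side chains end in a carboxylate group.
Matching residues: E15, E16, E18.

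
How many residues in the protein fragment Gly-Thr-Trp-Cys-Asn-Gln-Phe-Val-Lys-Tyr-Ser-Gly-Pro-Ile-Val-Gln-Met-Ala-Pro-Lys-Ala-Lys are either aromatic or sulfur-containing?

Aromatic: F, W, Y. Sulfur-containing: C, M.
Aromatic residues here: Trp3, Phe7, Tyr10 (3).
Sulfur-containing residues here: Cys4, Met17 (2).
The two groups share no amino acid, so total = 3 + 2 = 5.

5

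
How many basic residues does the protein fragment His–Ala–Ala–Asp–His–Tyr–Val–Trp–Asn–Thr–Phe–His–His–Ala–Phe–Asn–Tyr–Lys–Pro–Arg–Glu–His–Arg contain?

8

K, R, and H are the three residues with basic side chains (ε-amine, guanidinium, and imidazole respectively).
Matching residues: His1, His5, His12, His13, Lys18, Arg20, His22, Arg23.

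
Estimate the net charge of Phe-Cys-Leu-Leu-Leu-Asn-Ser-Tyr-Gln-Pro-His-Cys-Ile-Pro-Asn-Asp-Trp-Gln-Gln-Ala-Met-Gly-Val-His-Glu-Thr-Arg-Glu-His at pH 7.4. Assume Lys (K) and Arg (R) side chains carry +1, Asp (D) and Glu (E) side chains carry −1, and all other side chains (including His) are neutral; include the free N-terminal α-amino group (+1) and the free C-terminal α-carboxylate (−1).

-2

Positive (K, R): Arg27 → +1.
Negative (D, E): Asp16, Glu25, Glu28 → −3.
The N-terminus (+1) and C-terminus (−1) cancel.
Net charge = (+1) + (−3) = −2.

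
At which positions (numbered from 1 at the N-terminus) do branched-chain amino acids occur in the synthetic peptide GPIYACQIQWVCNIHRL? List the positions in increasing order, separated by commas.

3, 8, 11, 14, 17

Valine (V), leucine (L), and isoleucine (I) are the branched-chain amino acids.
Matching residues: I3, I8, V11, I14, L17.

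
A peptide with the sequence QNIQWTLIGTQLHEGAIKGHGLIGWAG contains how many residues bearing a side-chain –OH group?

The –OH-bearing residues are Ser, Thr (aliphatic alcohols), and Tyr (phenol).
Matching residues: T6, T10.

2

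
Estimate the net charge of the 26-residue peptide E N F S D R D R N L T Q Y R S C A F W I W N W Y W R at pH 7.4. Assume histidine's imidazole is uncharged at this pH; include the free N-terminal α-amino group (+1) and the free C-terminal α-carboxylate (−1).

+1

At pH ~7.4 the Lys and Arg side chains are protonated (+1), the Asp and Glu side chains are deprotonated (−1), and with His taken as neutral all other side chains carry no charge.
Positive (K, R): R6, R8, R14, R26 → +4.
Negative (D, E): E1, D5, D7 → −3.
The N-terminus (+1) and C-terminus (−1) cancel.
Net charge = (+4) + (−3) = +1.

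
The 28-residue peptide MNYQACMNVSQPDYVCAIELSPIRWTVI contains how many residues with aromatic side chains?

3

The aromatic amino acids are Phe (F, benzyl), Trp (W, indole), and Tyr (Y, phenol).
Matching residues: Y3, Y14, W25.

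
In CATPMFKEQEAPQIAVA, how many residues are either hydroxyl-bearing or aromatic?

2

Hydroxyl-bearing: S, T, Y. Aromatic: F, W, Y.
Hydroxyl-bearing residues here: T3 (1).
Aromatic residues here: F6 (1).
(Y belongs to both groups, but none appear in this sequence.) Total = 1 + 1 = 2.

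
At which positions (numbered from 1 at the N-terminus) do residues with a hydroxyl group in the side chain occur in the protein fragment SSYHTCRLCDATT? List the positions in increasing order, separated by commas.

S, T, and Y are the three residues with a side-chain hydroxyl.
Matching residues: S1, S2, Y3, T5, T12, T13.

1, 2, 3, 5, 12, 13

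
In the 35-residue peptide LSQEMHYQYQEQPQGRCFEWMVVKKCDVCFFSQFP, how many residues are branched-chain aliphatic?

4

V, L, and I make up the branched-chain aliphatic group.
Matching residues: L1, V22, V23, V28.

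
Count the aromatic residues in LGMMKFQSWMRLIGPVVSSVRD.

2

F, W, and Y each carry an aromatic ring on the side chain.
Matching residues: F6, W9.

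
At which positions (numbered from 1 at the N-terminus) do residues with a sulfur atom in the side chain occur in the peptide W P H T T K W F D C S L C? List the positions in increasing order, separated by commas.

10, 13

Only Cys (C) and Met (M) have a sulfur atom in the side chain.
Matching residues: C10, C13.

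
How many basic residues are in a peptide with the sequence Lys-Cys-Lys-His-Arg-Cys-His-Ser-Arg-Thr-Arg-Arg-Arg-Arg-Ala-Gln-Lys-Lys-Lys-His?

14

The basic amino acids are Lys (K), Arg (R), and His (H).
Matching residues: Lys1, Lys3, His4, Arg5, His7, Arg9, Arg11, Arg12, Arg13, Arg14, Lys17, Lys18, Lys19, His20.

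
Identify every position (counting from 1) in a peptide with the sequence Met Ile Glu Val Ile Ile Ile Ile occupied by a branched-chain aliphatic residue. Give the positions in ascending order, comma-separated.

2, 4, 5, 6, 7, 8

V, L, and I make up the branched-chain aliphatic group.
Matching residues: Ile2, Val4, Ile5, Ile6, Ile7, Ile8.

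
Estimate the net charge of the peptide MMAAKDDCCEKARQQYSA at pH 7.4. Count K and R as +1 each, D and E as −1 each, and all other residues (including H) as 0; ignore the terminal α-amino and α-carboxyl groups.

0

Positive (K, R): K5, K11, R13 → +3.
Negative (D, E): D6, D7, E10 → −3.
Net charge = (+3) + (−3) = 0.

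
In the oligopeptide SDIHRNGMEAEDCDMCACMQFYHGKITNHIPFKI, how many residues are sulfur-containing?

6

The sulfur-bearing residues are cysteine (–SH) and methionine (–S–CH₃).
Matching residues: M8, C13, M15, C16, C18, M19.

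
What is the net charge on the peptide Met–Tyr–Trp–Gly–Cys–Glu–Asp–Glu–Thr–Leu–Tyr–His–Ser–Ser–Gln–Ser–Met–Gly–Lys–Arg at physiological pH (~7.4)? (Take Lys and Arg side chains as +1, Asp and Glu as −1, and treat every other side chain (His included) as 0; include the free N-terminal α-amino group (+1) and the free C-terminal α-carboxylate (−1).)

Positive (K, R): Lys19, Arg20 → +2.
Negative (D, E): Glu6, Asp7, Glu8 → −3.
The N-terminus (+1) and C-terminus (−1) cancel.
Net charge = (+2) + (−3) = −1.

-1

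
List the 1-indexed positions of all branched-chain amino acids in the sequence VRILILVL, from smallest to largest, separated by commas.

The BCAAs are Val, Leu, and Ile — aliphatic side chains with a branch point.
Matching residues: V1, I3, L4, I5, L6, V7, L8.

1, 3, 4, 5, 6, 7, 8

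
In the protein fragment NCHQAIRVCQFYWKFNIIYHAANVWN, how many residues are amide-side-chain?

The amide-side-chain residues are Asn (N) and Gln (Q).
Matching residues: N1, Q4, Q10, N16, N23, N26.

6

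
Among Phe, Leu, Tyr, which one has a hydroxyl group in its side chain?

Tyr

The –OH-bearing residues are Ser, Thr (aliphatic alcohols), and Tyr (phenol).
Of the listed options, only Tyr belongs to this group.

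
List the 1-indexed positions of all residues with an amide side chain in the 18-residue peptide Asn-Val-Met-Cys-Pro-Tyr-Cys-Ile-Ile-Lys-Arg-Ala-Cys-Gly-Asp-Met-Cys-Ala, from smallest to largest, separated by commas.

1

Asparagine (N) and glutamine (Q) have uncharged amide side chains.
Matching residues: Asn1.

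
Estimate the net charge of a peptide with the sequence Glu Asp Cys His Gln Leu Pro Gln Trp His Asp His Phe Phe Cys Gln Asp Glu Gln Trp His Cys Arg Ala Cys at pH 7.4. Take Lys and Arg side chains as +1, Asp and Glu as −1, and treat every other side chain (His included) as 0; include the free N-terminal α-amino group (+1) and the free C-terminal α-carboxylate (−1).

Positive (K, R): Arg23 → +1.
Negative (D, E): Glu1, Asp2, Asp11, Asp17, Glu18 → −5.
The N-terminus (+1) and C-terminus (−1) cancel.
Net charge = (+1) + (−5) = −4.

-4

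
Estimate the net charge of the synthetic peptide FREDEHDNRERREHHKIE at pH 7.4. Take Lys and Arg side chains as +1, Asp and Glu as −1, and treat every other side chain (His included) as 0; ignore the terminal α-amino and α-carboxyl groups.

Positive (K, R): R2, R9, R11, R12, K16 → +5.
Negative (D, E): E3, D4, E5, D7, E10, E13, E18 → −7.
Net charge = (+5) + (−7) = −2.

-2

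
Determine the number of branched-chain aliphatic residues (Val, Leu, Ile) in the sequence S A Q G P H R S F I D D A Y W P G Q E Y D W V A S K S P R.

Matching residues: I10, V23.

2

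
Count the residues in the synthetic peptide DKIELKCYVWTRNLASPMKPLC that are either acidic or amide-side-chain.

Acidic: D, E. Amide-side-chain: N, Q.
Acidic residues here: D1, E4 (2).
Amide-side-chain residues here: N13 (1).
The two groups share no amino acid, so total = 2 + 1 = 3.

3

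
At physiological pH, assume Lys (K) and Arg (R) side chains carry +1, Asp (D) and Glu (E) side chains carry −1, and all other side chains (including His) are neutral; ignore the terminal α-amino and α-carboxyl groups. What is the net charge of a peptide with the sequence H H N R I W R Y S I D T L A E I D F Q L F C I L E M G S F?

-2

Positive (K, R): R4, R7 → +2.
Negative (D, E): D11, E15, D17, E25 → −4.
Net charge = (+2) + (−4) = −2.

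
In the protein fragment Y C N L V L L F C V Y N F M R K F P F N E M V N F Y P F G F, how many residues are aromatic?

10

F, W, and Y each carry an aromatic ring on the side chain.
Matching residues: Y1, F8, Y11, F13, F17, F19, F25, Y26, F28, F30.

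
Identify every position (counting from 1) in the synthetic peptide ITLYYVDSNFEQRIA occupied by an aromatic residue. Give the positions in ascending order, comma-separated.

The aromatic amino acids are Phe (F, benzyl), Trp (W, indole), and Tyr (Y, phenol).
Matching residues: Y4, Y5, F10.

4, 5, 10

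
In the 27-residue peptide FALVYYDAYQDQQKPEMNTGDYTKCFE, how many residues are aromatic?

The aromatic amino acids are Phe (F, benzyl), Trp (W, indole), and Tyr (Y, phenol).
Matching residues: F1, Y5, Y6, Y9, Y22, F26.

6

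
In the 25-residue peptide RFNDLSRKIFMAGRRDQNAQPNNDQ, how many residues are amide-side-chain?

7

Asparagine (N) and glutamine (Q) have uncharged amide side chains.
Matching residues: N3, Q17, N18, Q20, N22, N23, Q25.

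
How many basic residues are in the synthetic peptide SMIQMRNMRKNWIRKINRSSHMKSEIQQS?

8

The basic amino acids are Lys (K), Arg (R), and His (H).
Matching residues: R6, R9, K10, R14, K15, R18, H21, K23.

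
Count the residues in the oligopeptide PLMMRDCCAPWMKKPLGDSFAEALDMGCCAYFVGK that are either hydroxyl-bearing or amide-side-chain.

2

Hydroxyl-bearing: S, T, Y. Amide-side-chain: N, Q.
Hydroxyl-bearing residues here: S19, Y31 (2).
Amide-side-chain residues here: none (0).
The two groups share no amino acid, so total = 2 + 0 = 2.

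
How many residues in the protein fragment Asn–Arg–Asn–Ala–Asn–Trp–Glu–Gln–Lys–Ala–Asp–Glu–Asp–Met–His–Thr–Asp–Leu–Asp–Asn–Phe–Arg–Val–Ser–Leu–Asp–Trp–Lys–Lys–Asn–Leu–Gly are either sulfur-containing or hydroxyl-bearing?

Sulfur-containing: C, M. Hydroxyl-bearing: S, T, Y.
Sulfur-containing residues here: Met14 (1).
Hydroxyl-bearing residues here: Thr16, Ser24 (2).
The two groups share no amino acid, so total = 1 + 2 = 3.

3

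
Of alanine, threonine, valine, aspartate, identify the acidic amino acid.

aspartate

Aspartate (D) and glutamate (E) have carboxylic-acid side chains and are the acidic amino acids.
Of the listed options, only aspartate belongs to this group.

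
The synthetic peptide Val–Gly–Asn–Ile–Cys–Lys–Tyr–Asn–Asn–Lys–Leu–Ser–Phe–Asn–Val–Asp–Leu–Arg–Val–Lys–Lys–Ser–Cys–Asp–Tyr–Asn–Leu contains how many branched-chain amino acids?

V, L, and I make up the branched-chain aliphatic group.
Matching residues: Val1, Ile4, Leu11, Val15, Leu17, Val19, Leu27.

7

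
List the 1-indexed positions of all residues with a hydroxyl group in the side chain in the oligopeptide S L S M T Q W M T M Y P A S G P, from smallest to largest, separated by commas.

1, 3, 5, 9, 11, 14

The –OH-bearing residues are Ser, Thr (aliphatic alcohols), and Tyr (phenol).
Matching residues: S1, S3, T5, T9, Y11, S14.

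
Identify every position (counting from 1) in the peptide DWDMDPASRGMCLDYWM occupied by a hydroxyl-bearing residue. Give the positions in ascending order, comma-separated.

Serine (S), threonine (T), and tyrosine (Y) each carry a hydroxyl group on the side chain.
Matching residues: S8, Y15.

8, 15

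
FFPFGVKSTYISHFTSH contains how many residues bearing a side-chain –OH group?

6

S, T, and Y are the three residues with a side-chain hydroxyl.
Matching residues: S8, T9, Y10, S12, T15, S16.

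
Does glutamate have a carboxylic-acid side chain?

Yes

The acidic residues are Asp (D) and Glu (E), whose side chains end in a carboxylate group.
Glutamate is in this group.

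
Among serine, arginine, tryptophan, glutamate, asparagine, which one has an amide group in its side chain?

asparagine

The amide-side-chain residues are Asn (N) and Gln (Q).
Of the listed options, only asparagine belongs to this group.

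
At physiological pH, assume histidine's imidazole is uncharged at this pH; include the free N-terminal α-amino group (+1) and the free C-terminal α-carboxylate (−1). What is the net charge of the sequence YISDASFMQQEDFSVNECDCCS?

-5

The side chains ionized at physiological pH are Lys/Arg (+1) and Asp/Glu (−1); with His treated as neutral, nothing else contributes.
Positive (K, R): none → +0.
Negative (D, E): D4, E11, D12, E17, D19 → −5.
The N-terminus (+1) and C-terminus (−1) cancel.
Net charge = (+0) + (−5) = −5.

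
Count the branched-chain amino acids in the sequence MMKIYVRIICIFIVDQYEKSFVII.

10

V, L, and I make up the branched-chain aliphatic group.
Matching residues: I4, V6, I8, I9, I11, I13, V14, V22, I23, I24.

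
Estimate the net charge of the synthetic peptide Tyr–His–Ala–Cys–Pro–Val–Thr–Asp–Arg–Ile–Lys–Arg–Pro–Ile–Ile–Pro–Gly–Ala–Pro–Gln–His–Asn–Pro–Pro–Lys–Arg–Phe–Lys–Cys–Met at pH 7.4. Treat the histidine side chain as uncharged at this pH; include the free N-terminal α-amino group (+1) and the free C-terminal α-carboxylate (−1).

+5

At pH ~7.4 the Lys and Arg side chains are protonated (+1), the Asp and Glu side chains are deprotonated (−1), and with His taken as neutral all other side chains carry no charge.
Positive (K, R): Arg9, Lys11, Arg12, Lys25, Arg26, Lys28 → +6.
Negative (D, E): Asp8 → −1.
The N-terminus (+1) and C-terminus (−1) cancel.
Net charge = (+6) + (−1) = +5.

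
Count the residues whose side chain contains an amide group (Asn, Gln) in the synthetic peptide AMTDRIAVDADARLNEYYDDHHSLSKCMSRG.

Matching residues: N15.

1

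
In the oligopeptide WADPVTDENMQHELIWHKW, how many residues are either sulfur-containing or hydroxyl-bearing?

2

Sulfur-containing: C, M. Hydroxyl-bearing: S, T, Y.
Sulfur-containing residues here: M10 (1).
Hydroxyl-bearing residues here: T6 (1).
The two groups share no amino acid, so total = 1 + 1 = 2.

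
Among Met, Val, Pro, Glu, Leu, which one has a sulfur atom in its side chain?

Only Cys (C) and Met (M) have a sulfur atom in the side chain.
Of the listed options, only Met belongs to this group.

Met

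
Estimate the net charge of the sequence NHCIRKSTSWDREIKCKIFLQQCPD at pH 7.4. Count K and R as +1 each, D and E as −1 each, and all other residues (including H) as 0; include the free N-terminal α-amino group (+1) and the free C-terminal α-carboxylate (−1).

Positive (K, R): R5, K6, R12, K15, K17 → +5.
Negative (D, E): D11, E13, D25 → −3.
The N-terminus (+1) and C-terminus (−1) cancel.
Net charge = (+5) + (−3) = +2.

+2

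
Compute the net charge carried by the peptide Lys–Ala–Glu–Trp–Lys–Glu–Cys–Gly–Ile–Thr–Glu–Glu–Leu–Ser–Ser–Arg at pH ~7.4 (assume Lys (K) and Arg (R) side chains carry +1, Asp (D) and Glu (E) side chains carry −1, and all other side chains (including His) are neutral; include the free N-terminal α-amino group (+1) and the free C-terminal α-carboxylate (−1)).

Positive (K, R): Lys1, Lys5, Arg16 → +3.
Negative (D, E): Glu3, Glu6, Glu11, Glu12 → −4.
The N-terminus (+1) and C-terminus (−1) cancel.
Net charge = (+3) + (−4) = −1.

-1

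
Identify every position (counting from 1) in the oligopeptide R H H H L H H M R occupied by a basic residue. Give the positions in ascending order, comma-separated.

K, R, and H are the three residues with basic side chains (ε-amine, guanidinium, and imidazole respectively).
Matching residues: R1, H2, H3, H4, H6, H7, R9.

1, 2, 3, 4, 6, 7, 9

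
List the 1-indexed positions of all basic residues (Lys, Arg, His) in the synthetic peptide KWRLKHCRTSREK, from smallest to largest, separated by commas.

1, 3, 5, 6, 8, 11, 13

Matching residues: K1, R3, K5, H6, R8, R11, K13.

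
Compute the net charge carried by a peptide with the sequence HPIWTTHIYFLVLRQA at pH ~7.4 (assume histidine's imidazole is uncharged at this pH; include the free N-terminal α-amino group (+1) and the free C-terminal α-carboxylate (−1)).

At pH ~7.4 the Lys and Arg side chains are protonated (+1), the Asp and Glu side chains are deprotonated (−1), and with His taken as neutral all other side chains carry no charge.
Positive (K, R): R14 → +1.
Negative (D, E): none → −0.
The N-terminus (+1) and C-terminus (−1) cancel.
Net charge = (+1) + (−0) = +1.

+1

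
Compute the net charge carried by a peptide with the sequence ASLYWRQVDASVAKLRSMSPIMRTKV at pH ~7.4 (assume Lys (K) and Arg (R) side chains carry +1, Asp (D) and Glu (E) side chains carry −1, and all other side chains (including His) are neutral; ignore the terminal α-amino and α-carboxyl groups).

Positive (K, R): R6, K14, R16, R23, K25 → +5.
Negative (D, E): D9 → −1.
Net charge = (+5) + (−1) = +4.

+4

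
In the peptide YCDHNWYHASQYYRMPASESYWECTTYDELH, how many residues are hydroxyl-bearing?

11

Serine (S), threonine (T), and tyrosine (Y) each carry a hydroxyl group on the side chain.
Matching residues: Y1, Y7, S10, Y12, Y13, S18, S20, Y21, T25, T26, Y27.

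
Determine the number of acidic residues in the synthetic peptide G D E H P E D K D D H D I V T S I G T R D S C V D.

9

Aspartate (D) and glutamate (E) have carboxylic-acid side chains and are the acidic amino acids.
Matching residues: D2, E3, E6, D7, D9, D10, D12, D21, D25.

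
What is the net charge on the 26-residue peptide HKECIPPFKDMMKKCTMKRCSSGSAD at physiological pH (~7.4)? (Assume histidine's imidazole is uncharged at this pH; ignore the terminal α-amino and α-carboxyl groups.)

+3

Near pH 7.4, K and R contribute +1 each, D and E contribute −1 each, and every other side chain (His included, as stated) is uncharged.
Positive (K, R): K2, K9, K13, K14, K18, R19 → +6.
Negative (D, E): E3, D10, D26 → −3.
Net charge = (+6) + (−3) = +3.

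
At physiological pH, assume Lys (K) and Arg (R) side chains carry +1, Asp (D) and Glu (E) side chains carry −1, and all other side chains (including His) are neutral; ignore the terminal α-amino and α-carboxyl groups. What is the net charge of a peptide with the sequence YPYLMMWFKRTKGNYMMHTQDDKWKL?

+3

Positive (K, R): K9, R10, K12, K23, K25 → +5.
Negative (D, E): D21, D22 → −2.
Net charge = (+5) + (−2) = +3.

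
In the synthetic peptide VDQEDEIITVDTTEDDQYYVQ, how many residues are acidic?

8

Aspartate (D) and glutamate (E) have carboxylic-acid side chains and are the acidic amino acids.
Matching residues: D2, E4, D5, E6, D11, E14, D15, D16.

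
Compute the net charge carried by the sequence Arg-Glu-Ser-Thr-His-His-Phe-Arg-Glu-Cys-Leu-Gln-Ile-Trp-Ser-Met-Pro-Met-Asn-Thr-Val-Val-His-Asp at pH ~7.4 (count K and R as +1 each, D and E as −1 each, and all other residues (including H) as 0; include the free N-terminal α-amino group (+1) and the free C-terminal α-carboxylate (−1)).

Positive (K, R): Arg1, Arg8 → +2.
Negative (D, E): Glu2, Glu9, Asp24 → −3.
The N-terminus (+1) and C-terminus (−1) cancel.
Net charge = (+2) + (−3) = −1.

-1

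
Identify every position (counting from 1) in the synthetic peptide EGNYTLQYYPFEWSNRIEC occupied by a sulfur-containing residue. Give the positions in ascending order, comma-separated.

19

The sulfur-bearing residues are cysteine (–SH) and methionine (–S–CH₃).
Matching residues: C19.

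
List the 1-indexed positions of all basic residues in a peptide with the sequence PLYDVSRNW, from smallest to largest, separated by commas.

K, R, and H are the three residues with basic side chains (ε-amine, guanidinium, and imidazole respectively).
Matching residues: R7.

7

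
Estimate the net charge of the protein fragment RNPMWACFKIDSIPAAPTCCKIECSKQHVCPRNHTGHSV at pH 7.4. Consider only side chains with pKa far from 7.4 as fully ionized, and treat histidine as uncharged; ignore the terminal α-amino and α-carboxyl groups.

+3

Near pH 7.4, K and R contribute +1 each, D and E contribute −1 each, and every other side chain (His included, as stated) is uncharged.
Positive (K, R): R1, K9, K21, K26, R32 → +5.
Negative (D, E): D11, E23 → −2.
Net charge = (+5) + (−2) = +3.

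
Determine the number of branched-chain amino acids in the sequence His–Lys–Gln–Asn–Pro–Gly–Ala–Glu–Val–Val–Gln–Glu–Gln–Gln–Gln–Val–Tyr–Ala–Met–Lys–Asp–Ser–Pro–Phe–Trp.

3

The BCAAs are Val, Leu, and Ile — aliphatic side chains with a branch point.
Matching residues: Val9, Val10, Val16.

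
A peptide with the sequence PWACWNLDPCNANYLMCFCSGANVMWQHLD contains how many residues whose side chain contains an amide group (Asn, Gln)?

5

Matching residues: N6, N11, N13, N23, Q27.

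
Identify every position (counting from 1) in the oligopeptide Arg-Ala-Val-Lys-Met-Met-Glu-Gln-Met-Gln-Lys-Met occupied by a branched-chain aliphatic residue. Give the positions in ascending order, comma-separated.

3

The BCAAs are Val, Leu, and Ile — aliphatic side chains with a branch point.
Matching residues: Val3.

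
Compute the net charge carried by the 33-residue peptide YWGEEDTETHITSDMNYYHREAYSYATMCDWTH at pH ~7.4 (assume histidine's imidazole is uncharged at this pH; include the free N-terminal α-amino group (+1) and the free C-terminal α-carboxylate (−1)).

The side chains ionized at physiological pH are Lys/Arg (+1) and Asp/Glu (−1); with His treated as neutral, nothing else contributes.
Positive (K, R): R20 → +1.
Negative (D, E): E4, E5, D6, E8, D14, E21, D30 → −7.
The N-terminus (+1) and C-terminus (−1) cancel.
Net charge = (+1) + (−7) = −6.

-6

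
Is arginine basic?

Yes

The basic amino acids are Lys (K), Arg (R), and His (H).
Arginine is in this group.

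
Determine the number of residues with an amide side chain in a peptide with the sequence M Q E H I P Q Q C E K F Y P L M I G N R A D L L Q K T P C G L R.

Only N (asparagine) and Q (glutamine) carry a side-chain carboxamide.
Matching residues: Q2, Q7, Q8, N19, Q25.

5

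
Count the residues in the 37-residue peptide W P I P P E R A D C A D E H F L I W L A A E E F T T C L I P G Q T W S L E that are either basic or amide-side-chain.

Basic: H, K, R. Amide-side-chain: N, Q.
Basic residues here: R7, H14 (2).
Amide-side-chain residues here: Q32 (1).
The two groups share no amino acid, so total = 2 + 1 = 3.

3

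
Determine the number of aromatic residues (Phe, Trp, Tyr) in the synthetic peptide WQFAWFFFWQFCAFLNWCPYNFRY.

Matching residues: W1, F3, W5, F6, F7, F8, W9, F11, F14, W17, Y20, F22, Y24.

13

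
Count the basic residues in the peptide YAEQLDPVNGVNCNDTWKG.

Lysine (K), arginine (R), and histidine (H) have basic, nitrogen-containing side chains.
Matching residues: K18.

1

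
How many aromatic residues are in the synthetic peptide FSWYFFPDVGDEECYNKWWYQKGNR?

9

The aromatic amino acids are Phe (F, benzyl), Trp (W, indole), and Tyr (Y, phenol).
Matching residues: F1, W3, Y4, F5, F6, Y15, W18, W19, Y20.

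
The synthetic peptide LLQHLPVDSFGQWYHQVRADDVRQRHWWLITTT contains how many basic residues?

The basic amino acids are Lys (K), Arg (R), and His (H).
Matching residues: H4, H15, R18, R23, R25, H26.

6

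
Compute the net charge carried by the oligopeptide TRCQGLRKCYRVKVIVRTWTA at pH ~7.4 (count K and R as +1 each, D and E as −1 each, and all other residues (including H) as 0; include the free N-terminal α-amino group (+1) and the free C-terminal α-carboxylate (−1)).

+6

Positive (K, R): R2, R7, K8, R11, K13, R17 → +6.
Negative (D, E): none → −0.
The N-terminus (+1) and C-terminus (−1) cancel.
Net charge = (+6) + (−0) = +6.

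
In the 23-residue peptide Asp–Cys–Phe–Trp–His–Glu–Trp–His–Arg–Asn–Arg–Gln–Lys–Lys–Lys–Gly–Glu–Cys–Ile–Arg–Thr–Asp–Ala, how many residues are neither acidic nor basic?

Acidic: D, E. Basic: K, R, H. All other residues are neither.
Matching residues: Cys2, Phe3, Trp4, Trp7, Asn10, Gln12, Gly16, Cys18, Ile19, Thr21, Ala23.

11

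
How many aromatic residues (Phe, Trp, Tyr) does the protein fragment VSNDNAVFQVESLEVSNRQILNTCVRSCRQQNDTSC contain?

1

Matching residues: F8.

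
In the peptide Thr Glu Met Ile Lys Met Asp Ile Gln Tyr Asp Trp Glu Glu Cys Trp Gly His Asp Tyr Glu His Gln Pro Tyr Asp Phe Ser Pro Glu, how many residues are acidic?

The acidic residues are Asp (D) and Glu (E), whose side chains end in a carboxylate group.
Matching residues: Glu2, Asp7, Asp11, Glu13, Glu14, Asp19, Glu21, Asp26, Glu30.

9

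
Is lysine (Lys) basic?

Lysine (K), arginine (R), and histidine (H) have basic, nitrogen-containing side chains.
Lysine is in this group.

Yes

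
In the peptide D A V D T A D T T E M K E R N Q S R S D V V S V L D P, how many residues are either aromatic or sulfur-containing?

Aromatic: F, W, Y. Sulfur-containing: C, M.
Aromatic residues here: none (0).
Sulfur-containing residues here: M11 (1).
The two groups share no amino acid, so total = 0 + 1 = 1.

1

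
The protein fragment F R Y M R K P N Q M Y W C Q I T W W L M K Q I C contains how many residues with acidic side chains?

The acidic residues are Asp (D) and Glu (E), whose side chains end in a carboxylate group.
None of the 24 residues belong to this group.

0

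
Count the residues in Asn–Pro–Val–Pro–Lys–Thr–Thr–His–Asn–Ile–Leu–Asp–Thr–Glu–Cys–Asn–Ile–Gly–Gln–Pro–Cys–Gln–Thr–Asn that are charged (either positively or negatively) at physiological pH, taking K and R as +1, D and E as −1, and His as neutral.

Charged side chains at pH ~7.4: K, R (positive); D, E (negative).
Matching residues: Lys5, Asp12, Glu14.

3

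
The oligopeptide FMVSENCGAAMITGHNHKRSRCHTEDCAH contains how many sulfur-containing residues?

The sulfur-bearing residues are cysteine (–SH) and methionine (–S–CH₃).
Matching residues: M2, C7, M11, C22, C27.

5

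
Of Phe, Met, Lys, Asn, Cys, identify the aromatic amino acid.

Phe

Phenylalanine (F), tryptophan (W), and tyrosine (Y) have aromatic ring side chains.
Of the listed options, only Phe belongs to this group.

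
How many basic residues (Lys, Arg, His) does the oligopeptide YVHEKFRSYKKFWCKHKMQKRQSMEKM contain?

11

Matching residues: H3, K5, R7, K10, K11, K15, H16, K17, K20, R21, K26.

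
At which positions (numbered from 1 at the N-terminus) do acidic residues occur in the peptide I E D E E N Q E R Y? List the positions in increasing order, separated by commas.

Aspartate (D) and glutamate (E) have carboxylic-acid side chains and are the acidic amino acids.
Matching residues: E2, D3, E4, E5, E8.

2, 3, 4, 5, 8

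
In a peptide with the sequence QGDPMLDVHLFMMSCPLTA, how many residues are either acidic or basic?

Acidic: D, E. Basic: H, K, R.
Acidic residues here: D3, D7 (2).
Basic residues here: H9 (1).
The two groups share no amino acid, so total = 2 + 1 = 3.

3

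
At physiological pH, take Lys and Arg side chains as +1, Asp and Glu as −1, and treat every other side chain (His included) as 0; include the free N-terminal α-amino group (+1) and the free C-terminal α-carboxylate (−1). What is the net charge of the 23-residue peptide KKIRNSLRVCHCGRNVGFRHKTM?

Positive (K, R): K1, K2, R4, R8, R14, R19, K21 → +7.
Negative (D, E): none → −0.
The N-terminus (+1) and C-terminus (−1) cancel.
Net charge = (+7) + (−0) = +7.

+7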